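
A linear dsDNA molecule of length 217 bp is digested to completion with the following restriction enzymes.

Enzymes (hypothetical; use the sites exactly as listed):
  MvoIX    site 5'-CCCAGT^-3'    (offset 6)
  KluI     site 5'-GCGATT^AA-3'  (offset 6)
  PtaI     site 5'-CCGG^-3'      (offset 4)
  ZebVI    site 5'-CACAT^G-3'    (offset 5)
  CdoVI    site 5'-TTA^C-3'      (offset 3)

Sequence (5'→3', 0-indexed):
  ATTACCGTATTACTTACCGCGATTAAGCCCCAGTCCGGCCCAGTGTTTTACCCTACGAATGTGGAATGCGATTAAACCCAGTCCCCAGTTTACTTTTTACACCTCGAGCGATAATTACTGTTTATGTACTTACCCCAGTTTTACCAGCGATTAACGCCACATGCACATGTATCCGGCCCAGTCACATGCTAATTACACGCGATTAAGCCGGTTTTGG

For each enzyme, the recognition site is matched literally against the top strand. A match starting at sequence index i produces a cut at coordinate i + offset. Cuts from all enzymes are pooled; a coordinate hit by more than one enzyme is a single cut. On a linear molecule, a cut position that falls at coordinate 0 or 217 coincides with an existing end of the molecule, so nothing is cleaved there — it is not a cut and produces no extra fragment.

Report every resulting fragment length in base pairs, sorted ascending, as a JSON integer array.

Scan for sites:
  MvoIX CCCAGT/6: at [28, 38, 76, 83, 133, 176] ⇒ [34, 44, 82, 89, 139, 182]
  KluI GCGATTAA/6: at [18, 67, 146, 198] ⇒ [24, 73, 152, 204]
  PtaI CCGG/4: at [34, 172, 207] ⇒ [38, 176, 211]
  ZebVI CACATG/5: at [157, 163, 182] ⇒ [162, 168, 187]
  CdoVI TTAC/3: at [1, 9, 13, 47, 89, 96, 114, 129, 140, 192] ⇒ [4, 12, 16, 50, 92, 99, 117, 132, 143, 195]

Pooled cuts: [4, 12, 16, 24, 34, 38, 44, 50, 73, 82, 89, 92, 99, 117, 132, 139, 143, 152, 162, 168, 176, 182, 187, 195, 204, 211]

Fragment lengths:
  [0,4): 4 bp
  [4,12): 8 bp
  [12,16): 4 bp
  [16,24): 8 bp
  [24,34): 10 bp
  [34,38): 4 bp
  [38,44): 6 bp
  [44,50): 6 bp
  [50,73): 23 bp
  [73,82): 9 bp
  [82,89): 7 bp
  [89,92): 3 bp
  [92,99): 7 bp
  [99,117): 18 bp
  [117,132): 15 bp
  [132,139): 7 bp
  [139,143): 4 bp
  [143,152): 9 bp
  [152,162): 10 bp
  [162,168): 6 bp
  [168,176): 8 bp
  [176,182): 6 bp
  [182,187): 5 bp
  [187,195): 8 bp
  [195,204): 9 bp
  [204,211): 7 bp
  [211,217): 6 bp

[3,4,4,4,4,5,6,6,6,6,6,7,7,7,7,8,8,8,8,9,9,9,10,10,15,18,23]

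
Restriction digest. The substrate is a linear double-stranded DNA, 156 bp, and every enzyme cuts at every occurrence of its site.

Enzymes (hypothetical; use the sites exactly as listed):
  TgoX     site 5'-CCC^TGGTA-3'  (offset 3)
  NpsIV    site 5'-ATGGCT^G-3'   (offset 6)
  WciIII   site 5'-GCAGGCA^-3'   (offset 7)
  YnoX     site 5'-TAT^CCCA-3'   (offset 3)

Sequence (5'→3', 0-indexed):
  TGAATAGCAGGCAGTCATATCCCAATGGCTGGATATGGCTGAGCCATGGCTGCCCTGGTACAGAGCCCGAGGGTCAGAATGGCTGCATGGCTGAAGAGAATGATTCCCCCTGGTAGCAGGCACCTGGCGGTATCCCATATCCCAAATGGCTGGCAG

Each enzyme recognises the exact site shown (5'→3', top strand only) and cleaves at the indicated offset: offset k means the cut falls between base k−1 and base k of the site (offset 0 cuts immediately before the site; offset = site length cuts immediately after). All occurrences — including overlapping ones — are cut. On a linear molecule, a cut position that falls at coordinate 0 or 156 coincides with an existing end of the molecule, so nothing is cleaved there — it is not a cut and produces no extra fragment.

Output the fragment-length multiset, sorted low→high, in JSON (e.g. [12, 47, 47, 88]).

Site scan:
  TgoX (CCCTGGTA, off=3): starts [52, 107] → cuts [55, 110]
  NpsIV (ATGGCTG, off=6): starts [24, 34, 45, 78, 86, 145] → cuts [30, 40, 51, 84, 92, 151]
  WciIII (GCAGGCA, off=7): starts [6, 115] → cuts [13, 122]
  YnoX (TATCCCA, off=3): starts [17, 130, 137] → cuts [20, 133, 140]

All cut coordinates (distinct, sorted): [13, 20, 30, 40, 51, 55, 84, 92, 110, 122, 133, 140, 151]

Fragment lengths:
  [0,13): 13 bp
  [13,20): 7 bp
  [20,30): 10 bp
  [30,40): 10 bp
  [40,51): 11 bp
  [51,55): 4 bp
  [55,84): 29 bp
  [84,92): 8 bp
  [92,110): 18 bp
  [110,122): 12 bp
  [122,133): 11 bp
  [133,140): 7 bp
  [140,151): 11 bp
  [151,156): 5 bp

[4,5,7,7,8,10,10,11,11,11,12,13,18,29]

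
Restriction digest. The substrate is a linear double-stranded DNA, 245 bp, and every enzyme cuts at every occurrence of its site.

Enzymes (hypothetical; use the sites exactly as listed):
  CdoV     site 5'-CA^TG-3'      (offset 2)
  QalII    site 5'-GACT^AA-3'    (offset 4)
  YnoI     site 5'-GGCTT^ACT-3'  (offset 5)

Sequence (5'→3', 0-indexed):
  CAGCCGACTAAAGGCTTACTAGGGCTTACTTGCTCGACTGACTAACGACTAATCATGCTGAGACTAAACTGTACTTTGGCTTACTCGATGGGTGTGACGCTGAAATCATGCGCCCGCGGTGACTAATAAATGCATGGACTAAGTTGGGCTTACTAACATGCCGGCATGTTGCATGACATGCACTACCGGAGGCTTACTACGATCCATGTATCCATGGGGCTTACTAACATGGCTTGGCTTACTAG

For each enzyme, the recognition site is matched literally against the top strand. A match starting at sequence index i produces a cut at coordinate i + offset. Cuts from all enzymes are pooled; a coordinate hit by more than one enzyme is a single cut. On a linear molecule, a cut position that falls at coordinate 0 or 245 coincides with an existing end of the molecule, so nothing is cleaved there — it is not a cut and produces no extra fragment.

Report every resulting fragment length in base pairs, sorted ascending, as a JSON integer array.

Scan for sites:
  CdoV CATG/2: at [53, 106, 132, 156, 164, 171, 176, 204, 212, 227] ⇒ [55, 108, 134, 158, 166, 173, 178, 206, 214, 229]
  QalII GACTAA/4: at [5, 39, 46, 61, 120, 136] ⇒ [9, 43, 50, 65, 124, 140]
  YnoI GGCTTACT/5: at [12, 22, 77, 146, 190, 217, 235] ⇒ [17, 27, 82, 151, 195, 222, 240]

All cut coordinates (distinct, sorted): [9, 17, 27, 43, 50, 55, 65, 82, 108, 124, 134, 140, 151, 158, 166, 173, 178, 195, 206, 214, 222, 229, 240]

Fragment lengths:
  [0,9): 9 bp
  [9,17): 8 bp
  [17,27): 10 bp
  [27,43): 16 bp
  [43,50): 7 bp
  [50,55): 5 bp
  [55,65): 10 bp
  [65,82): 17 bp
  [82,108): 26 bp
  [108,124): 16 bp
  [124,134): 10 bp
  [134,140): 6 bp
  [140,151): 11 bp
  [151,158): 7 bp
  [158,166): 8 bp
  [166,173): 7 bp
  [173,178): 5 bp
  [178,195): 17 bp
  [195,206): 11 bp
  [206,214): 8 bp
  [214,222): 8 bp
  [222,229): 7 bp
  [229,240): 11 bp
  [240,245): 5 bp

[5,5,5,6,7,7,7,7,8,8,8,8,9,10,10,10,11,11,11,16,16,17,17,26]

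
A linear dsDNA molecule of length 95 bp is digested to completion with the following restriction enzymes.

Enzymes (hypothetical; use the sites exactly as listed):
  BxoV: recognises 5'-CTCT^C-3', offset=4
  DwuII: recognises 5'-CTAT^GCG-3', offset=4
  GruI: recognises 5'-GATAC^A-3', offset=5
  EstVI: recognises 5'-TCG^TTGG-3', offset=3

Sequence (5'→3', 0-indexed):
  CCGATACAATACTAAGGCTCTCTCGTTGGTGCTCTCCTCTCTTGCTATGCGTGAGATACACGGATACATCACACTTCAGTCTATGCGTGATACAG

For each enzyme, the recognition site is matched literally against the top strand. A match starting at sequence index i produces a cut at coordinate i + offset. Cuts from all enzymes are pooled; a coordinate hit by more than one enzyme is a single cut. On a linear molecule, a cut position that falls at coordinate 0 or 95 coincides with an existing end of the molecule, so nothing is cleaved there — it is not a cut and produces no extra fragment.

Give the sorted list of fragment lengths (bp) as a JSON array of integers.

Site scan:
  BxoV (CTCTC, off=4): starts [17, 19, 31, 36] → cuts [21, 23, 35, 40]
  DwuII (CTATGCG, off=4): starts [44, 80] → cuts [48, 84]
  GruI (GATACA, off=5): starts [2, 54, 62, 88] → cuts [7, 59, 67, 93]
  EstVI (TCGTTGG, off=3): starts [22] → cuts [25]

Pooled cuts: [7, 21, 23, 25, 35, 40, 48, 59, 67, 84, 93]

Fragments:
  [0,7): 7 bp
  [7,21): 14 bp
  [21,23): 2 bp
  [23,25): 2 bp
  [25,35): 10 bp
  [35,40): 5 bp
  [40,48): 8 bp
  [48,59): 11 bp
  [59,67): 8 bp
  [67,84): 17 bp
  [84,93): 9 bp
  [93,95): 2 bp

[2,2,2,5,7,8,8,9,10,11,14,17]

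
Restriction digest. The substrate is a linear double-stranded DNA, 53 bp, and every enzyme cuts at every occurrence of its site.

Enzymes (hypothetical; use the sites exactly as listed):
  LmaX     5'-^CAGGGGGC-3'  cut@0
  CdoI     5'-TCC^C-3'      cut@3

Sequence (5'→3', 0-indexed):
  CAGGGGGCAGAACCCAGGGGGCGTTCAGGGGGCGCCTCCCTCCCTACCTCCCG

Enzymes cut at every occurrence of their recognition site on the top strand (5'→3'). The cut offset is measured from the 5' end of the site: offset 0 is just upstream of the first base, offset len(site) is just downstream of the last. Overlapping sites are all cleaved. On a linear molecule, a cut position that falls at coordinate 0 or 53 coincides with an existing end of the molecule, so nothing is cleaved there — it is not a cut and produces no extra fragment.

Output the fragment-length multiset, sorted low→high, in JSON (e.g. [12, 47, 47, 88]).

[2,4,8,11,14,14]

Per-enzyme occurrences:
  LmaX (CAGGGGGC, off=0): starts [0, 14, 25] → cuts [14, 25] (position 0 is a terminus of the linear molecule — no cut)
  CdoI (TCCC, off=3): starts [36, 40, 48] → cuts [39, 43, 51]

All cut coordinates (distinct, sorted): [14, 25, 39, 43, 51]

Fragment lengths:
  [0,14): 14 bp
  [14,25): 11 bp
  [25,39): 14 bp
  [39,43): 4 bp
  [43,51): 8 bp
  [51,53): 2 bp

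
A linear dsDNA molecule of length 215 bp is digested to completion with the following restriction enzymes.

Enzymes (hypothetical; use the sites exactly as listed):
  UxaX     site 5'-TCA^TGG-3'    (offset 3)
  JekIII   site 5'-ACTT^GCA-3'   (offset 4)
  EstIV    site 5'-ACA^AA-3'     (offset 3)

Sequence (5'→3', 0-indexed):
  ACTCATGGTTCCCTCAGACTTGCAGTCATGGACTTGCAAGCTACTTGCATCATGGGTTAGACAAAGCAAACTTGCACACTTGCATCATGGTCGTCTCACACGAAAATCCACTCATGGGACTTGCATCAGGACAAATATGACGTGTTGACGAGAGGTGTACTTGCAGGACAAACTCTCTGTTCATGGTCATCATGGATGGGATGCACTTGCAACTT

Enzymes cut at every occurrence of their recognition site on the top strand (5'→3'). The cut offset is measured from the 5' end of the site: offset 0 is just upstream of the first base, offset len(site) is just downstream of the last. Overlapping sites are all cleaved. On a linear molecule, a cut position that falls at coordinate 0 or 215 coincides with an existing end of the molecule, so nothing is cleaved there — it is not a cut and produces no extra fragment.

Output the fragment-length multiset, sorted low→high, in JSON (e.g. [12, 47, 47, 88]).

[5,6,6,7,7,7,8,8,8,9,10,11,11,11,13,16,16,27,29]

Scan for sites:
  UxaX TCATGG/3: at [2, 25, 49, 84, 111, 180, 189] ⇒ [5, 28, 52, 87, 114, 183, 192]
  JekIII ACTTGCA/4: at [17, 31, 42, 69, 77, 118, 158, 204] ⇒ [21, 35, 46, 73, 81, 122, 162, 208]
  EstIV ACAAA/3: at [60, 130, 167] ⇒ [63, 133, 170]

All cut coordinates (distinct, sorted): [5, 21, 28, 35, 46, 52, 63, 73, 81, 87, 114, 122, 133, 162, 170, 183, 192, 208]

Fragments:
  [0,5): 5 bp
  [5,21): 16 bp
  [21,28): 7 bp
  [28,35): 7 bp
  [35,46): 11 bp
  [46,52): 6 bp
  [52,63): 11 bp
  [63,73): 10 bp
  [73,81): 8 bp
  [81,87): 6 bp
  [87,114): 27 bp
  [114,122): 8 bp
  [122,133): 11 bp
  [133,162): 29 bp
  [162,170): 8 bp
  [170,183): 13 bp
  [183,192): 9 bp
  [192,208): 16 bp
  [208,215): 7 bp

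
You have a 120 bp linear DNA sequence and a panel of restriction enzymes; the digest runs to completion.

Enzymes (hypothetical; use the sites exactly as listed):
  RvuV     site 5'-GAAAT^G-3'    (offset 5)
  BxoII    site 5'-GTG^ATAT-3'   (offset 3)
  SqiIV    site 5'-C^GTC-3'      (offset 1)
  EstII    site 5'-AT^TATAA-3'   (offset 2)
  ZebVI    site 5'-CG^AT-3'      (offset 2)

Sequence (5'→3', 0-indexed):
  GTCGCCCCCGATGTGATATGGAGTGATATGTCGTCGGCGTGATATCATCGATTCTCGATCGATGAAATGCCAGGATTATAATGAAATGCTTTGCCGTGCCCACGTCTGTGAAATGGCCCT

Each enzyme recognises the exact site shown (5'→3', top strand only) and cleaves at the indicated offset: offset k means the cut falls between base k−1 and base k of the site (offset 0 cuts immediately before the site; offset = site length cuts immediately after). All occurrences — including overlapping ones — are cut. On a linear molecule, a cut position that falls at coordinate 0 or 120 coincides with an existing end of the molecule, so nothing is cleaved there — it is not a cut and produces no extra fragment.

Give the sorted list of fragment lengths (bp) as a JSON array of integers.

[4,5,6,7,7,7,8,9,9,10,10,11,11,16]

Site scan:
  RvuV (GAAATG, off=5): starts [63, 82, 109] → cuts [68, 87, 114]
  BxoII (GTGATAT, off=3): starts [12, 22, 38] → cuts [15, 25, 41]
  SqiIV (CGTC, off=1): starts [31, 102] → cuts [32, 103]
  EstII (ATTATAA, off=2): starts [74] → cuts [76]
  ZebVI (CGAT, off=2): starts [8, 48, 55, 59] → cuts [10, 50, 57, 61]

All cut coordinates (distinct, sorted): [10, 15, 25, 32, 41, 50, 57, 61, 68, 76, 87, 103, 114]

Fragment lengths:
  [0,10): 10 bp
  [10,15): 5 bp
  [15,25): 10 bp
  [25,32): 7 bp
  [32,41): 9 bp
  [41,50): 9 bp
  [50,57): 7 bp
  [57,61): 4 bp
  [61,68): 7 bp
  [68,76): 8 bp
  [76,87): 11 bp
  [87,103): 16 bp
  [103,114): 11 bp
  [114,120): 6 bp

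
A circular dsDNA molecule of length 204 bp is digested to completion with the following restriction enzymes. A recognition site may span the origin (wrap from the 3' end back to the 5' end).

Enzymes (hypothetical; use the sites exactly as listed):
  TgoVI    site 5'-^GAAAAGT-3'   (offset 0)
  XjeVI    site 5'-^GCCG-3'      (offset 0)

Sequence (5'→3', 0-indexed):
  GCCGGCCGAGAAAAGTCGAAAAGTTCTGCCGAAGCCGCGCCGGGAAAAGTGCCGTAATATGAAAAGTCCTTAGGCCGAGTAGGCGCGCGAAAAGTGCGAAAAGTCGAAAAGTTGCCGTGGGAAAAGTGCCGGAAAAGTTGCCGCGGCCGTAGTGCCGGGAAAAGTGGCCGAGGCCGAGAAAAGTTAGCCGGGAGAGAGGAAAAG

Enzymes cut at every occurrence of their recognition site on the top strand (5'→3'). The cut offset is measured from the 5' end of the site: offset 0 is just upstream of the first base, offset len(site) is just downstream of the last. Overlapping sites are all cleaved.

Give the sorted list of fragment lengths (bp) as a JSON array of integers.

Site scan:
  TgoVI GAAAAGT/0: at [9, 17, 43, 60, 88, 97, 105, 120, 131, 158, 177] ⇒ [9, 17, 43, 60, 88, 97, 105, 120, 131, 158, 177]
  XjeVI GCCG/0: at [0, 4, 27, 33, 38, 50, 73, 113, 127, 139, 145, 153, 166, 172, 186] ⇒ [0, 4, 27, 33, 38, 50, 73, 113, 127, 139, 145, 153, 166, 172, 186]

Pooled cuts: [0, 4, 9, 17, 27, 33, 38, 43, 50, 60, 73, 88, 97, 105, 113, 120, 127, 131, 139, 145, 153, 158, 166, 172, 177, 186]

Fragment lengths:
  0→4: 4 bp
  4→9: 5 bp
  9→17: 8 bp
  17→27: 10 bp
  27→33: 6 bp
  33→38: 5 bp
  38→43: 5 bp
  43→50: 7 bp
  50→60: 10 bp
  60→73: 13 bp
  73→88: 15 bp
  88→97: 9 bp
  97→105: 8 bp
  105→113: 8 bp
  113→120: 7 bp
  120→127: 7 bp
  127→131: 4 bp
  131→139: 8 bp
  139→145: 6 bp
  145→153: 8 bp
  153→158: 5 bp
  158→166: 8 bp
  166→172: 6 bp
  172→177: 5 bp
  177→186: 9 bp
  186→0 (wrap): 204-186+0 = 18 bp

[4,4,5,5,5,5,5,6,6,6,7,7,7,8,8,8,8,8,8,9,9,10,10,13,15,18]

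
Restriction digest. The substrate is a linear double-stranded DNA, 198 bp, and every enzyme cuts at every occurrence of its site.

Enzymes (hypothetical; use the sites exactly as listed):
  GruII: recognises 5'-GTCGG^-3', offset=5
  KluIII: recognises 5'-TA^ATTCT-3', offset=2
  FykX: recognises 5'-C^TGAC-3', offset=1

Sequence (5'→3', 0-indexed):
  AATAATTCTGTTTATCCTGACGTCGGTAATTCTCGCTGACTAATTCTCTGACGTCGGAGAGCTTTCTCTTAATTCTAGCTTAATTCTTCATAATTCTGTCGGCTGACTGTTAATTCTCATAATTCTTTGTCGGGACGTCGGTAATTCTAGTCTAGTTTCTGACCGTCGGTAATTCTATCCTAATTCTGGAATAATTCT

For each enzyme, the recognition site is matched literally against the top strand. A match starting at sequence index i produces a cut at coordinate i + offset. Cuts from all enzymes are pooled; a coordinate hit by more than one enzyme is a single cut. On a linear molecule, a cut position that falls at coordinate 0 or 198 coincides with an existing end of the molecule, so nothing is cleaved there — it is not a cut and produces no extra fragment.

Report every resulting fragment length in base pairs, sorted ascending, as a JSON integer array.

Per-enzyme occurrences:
  GruII (GTCGG, off=5): starts [21, 52, 97, 128, 136, 164] → cuts [26, 57, 102, 133, 141, 169]
  KluIII (TAATTCT, off=2): starts [2, 26, 40, 69, 80, 90, 110, 119, 141, 169, 180, 191] → cuts [4, 28, 42, 71, 82, 92, 112, 121, 143, 171, 182, 193]
  FykX (CTGAC, off=1): starts [16, 35, 47, 102, 158] → cuts [17, 36, 48, 103, 159]

All cut coordinates (distinct, sorted): [4, 17, 26, 28, 36, 42, 48, 57, 71, 82, 92, 102, 103, 112, 121, 133, 141, 143, 159, 169, 171, 182, 193]

Fragments:
  [0,4): 4 bp
  [4,17): 13 bp
  [17,26): 9 bp
  [26,28): 2 bp
  [28,36): 8 bp
  [36,42): 6 bp
  [42,48): 6 bp
  [48,57): 9 bp
  [57,71): 14 bp
  [71,82): 11 bp
  [82,92): 10 bp
  [92,102): 10 bp
  [102,103): 1 bp
  [103,112): 9 bp
  [112,121): 9 bp
  [121,133): 12 bp
  [133,141): 8 bp
  [141,143): 2 bp
  [143,159): 16 bp
  [159,169): 10 bp
  [169,171): 2 bp
  [171,182): 11 bp
  [182,193): 11 bp
  [193,198): 5 bp

[1,2,2,2,4,5,6,6,8,8,9,9,9,9,10,10,10,11,11,11,12,13,14,16]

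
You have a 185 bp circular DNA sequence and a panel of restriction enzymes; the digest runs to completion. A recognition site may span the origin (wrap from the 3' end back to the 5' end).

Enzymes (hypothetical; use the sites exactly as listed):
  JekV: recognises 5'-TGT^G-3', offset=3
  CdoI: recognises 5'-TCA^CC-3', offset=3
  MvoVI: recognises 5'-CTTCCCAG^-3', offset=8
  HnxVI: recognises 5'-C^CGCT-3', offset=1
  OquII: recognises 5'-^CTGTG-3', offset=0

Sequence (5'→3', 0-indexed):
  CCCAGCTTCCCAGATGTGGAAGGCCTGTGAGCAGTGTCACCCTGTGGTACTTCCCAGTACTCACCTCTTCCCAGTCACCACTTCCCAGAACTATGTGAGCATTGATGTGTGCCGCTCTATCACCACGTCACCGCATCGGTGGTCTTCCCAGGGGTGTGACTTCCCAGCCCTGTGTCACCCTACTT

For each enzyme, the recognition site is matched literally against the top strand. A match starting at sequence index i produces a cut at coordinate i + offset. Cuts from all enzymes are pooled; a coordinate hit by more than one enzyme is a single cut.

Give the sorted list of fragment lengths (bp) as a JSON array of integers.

Scan for sites:
  JekV TGTG/3: at [14, 25, 42, 93, 105, 107, 154, 170] ⇒ [17, 28, 45, 96, 108, 110, 157, 173]
  CdoI TCACC/3: at [36, 60, 74, 119, 127, 174] ⇒ [39, 63, 77, 122, 130, 177]
  MvoVI CTTCCCAG/8: at [5, 49, 66, 80, 143, 159, 182] ⇒ [5, 13, 57, 74, 88, 151, 167]
  HnxVI CCGCT/1: at [111] ⇒ [112]
  OquII CTGTG/0: at [24, 41, 169] ⇒ [24, 41, 169]

All cut coordinates (distinct, sorted): [5, 13, 17, 24, 28, 39, 41, 45, 57, 63, 74, 77, 88, 96, 108, 110, 112, 122, 130, 151, 157, 167, 169, 173, 177]

Fragments:
  5→13: 8 bp
  13→17: 4 bp
  17→24: 7 bp
  24→28: 4 bp
  28→39: 11 bp
  39→41: 2 bp
  41→45: 4 bp
  45→57: 12 bp
  57→63: 6 bp
  63→74: 11 bp
  74→77: 3 bp
  77→88: 11 bp
  88→96: 8 bp
  96→108: 12 bp
  108→110: 2 bp
  110→112: 2 bp
  112→122: 10 bp
  122→130: 8 bp
  130→151: 21 bp
  151→157: 6 bp
  157→167: 10 bp
  167→169: 2 bp
  169→173: 4 bp
  173→177: 4 bp
  177→5 (wrap): 185-177+5 = 13 bp

[2,2,2,2,3,4,4,4,4,4,6,6,7,8,8,8,10,10,11,11,11,12,12,13,21]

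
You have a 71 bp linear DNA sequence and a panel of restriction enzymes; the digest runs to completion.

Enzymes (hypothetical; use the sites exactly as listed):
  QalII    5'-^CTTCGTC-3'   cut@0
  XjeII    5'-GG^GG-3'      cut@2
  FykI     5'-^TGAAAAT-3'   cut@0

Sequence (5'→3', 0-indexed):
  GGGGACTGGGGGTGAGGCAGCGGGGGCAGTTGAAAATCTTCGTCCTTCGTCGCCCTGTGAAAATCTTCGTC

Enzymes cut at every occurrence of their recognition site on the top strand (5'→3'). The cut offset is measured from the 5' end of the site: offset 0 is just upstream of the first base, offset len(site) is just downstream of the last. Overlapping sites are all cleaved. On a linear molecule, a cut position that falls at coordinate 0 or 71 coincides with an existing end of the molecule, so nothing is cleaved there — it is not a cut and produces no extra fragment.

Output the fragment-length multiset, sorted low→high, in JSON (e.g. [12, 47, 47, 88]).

Site scan:
  QalII CTTCGTC/0: at [37, 44, 64] ⇒ [37, 44, 64]
  XjeII GGGG/2: at [0, 7, 8, 21, 22] ⇒ [2, 9, 10, 23, 24]
  FykI TGAAAAT/0: at [30, 57] ⇒ [30, 57]

Pooled cuts: [2, 9, 10, 23, 24, 30, 37, 44, 57, 64]

Fragment lengths:
  [0,2): 2 bp
  [2,9): 7 bp
  [9,10): 1 bp
  [10,23): 13 bp
  [23,24): 1 bp
  [24,30): 6 bp
  [30,37): 7 bp
  [37,44): 7 bp
  [44,57): 13 bp
  [57,64): 7 bp
  [64,71): 7 bp

[1,1,2,6,7,7,7,7,7,13,13]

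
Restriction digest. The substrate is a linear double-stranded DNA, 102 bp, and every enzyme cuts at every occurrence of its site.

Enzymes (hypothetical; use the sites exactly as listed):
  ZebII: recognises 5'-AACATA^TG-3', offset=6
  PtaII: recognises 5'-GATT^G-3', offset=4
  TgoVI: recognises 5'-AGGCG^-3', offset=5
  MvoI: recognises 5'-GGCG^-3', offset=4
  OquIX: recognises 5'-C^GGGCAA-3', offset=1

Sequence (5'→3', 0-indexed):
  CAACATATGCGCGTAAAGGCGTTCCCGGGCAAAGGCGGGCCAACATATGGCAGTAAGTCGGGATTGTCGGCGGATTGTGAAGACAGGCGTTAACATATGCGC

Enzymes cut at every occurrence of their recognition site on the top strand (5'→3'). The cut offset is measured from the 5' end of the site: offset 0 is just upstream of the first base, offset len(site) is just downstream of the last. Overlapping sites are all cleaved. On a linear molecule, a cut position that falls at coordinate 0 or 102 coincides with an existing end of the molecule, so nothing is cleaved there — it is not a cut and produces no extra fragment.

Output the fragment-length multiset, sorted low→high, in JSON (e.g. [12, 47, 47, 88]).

[4,5,5,7,7,8,10,11,13,14,18]

Per-enzyme occurrences:
  ZebII AACATATG/6: at [1, 41, 91] ⇒ [7, 47, 97]
  PtaII GATTG/4: at [61, 72] ⇒ [65, 76]
  TgoVI AGGCG/5: at [16, 32, 84] ⇒ [21, 37, 89]
  MvoI GGCG/4: at [17, 33, 68, 85] ⇒ [21, 37, 72, 89]
  OquIX CGGGCAA/1: at [25] ⇒ [26]

Pooled cuts: [7, 21, 26, 37, 47, 65, 72, 76, 89, 97]

Fragment lengths:
  [0,7): 7 bp
  [7,21): 14 bp
  [21,26): 5 bp
  [26,37): 11 bp
  [37,47): 10 bp
  [47,65): 18 bp
  [65,72): 7 bp
  [72,76): 4 bp
  [76,89): 13 bp
  [89,97): 8 bp
  [97,102): 5 bp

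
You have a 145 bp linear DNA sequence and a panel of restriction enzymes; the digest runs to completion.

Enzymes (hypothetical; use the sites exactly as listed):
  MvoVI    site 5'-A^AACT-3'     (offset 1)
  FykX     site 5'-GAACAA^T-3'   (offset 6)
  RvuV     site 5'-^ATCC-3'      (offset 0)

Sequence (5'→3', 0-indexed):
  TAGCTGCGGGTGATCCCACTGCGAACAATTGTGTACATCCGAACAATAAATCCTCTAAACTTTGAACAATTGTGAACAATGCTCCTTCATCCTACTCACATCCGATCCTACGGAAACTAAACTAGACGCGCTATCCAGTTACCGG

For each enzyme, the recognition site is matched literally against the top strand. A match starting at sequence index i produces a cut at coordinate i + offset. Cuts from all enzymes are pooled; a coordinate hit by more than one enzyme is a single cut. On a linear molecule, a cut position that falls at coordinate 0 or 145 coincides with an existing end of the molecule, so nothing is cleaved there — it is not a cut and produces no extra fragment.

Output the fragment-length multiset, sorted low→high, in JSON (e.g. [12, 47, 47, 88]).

[3,5,5,8,8,9,10,10,10,11,12,12,13,13,16]

Site scan:
  MvoVI AAACT/1: at [56, 113, 118] ⇒ [57, 114, 119]
  FykX GAACAAT/6: at [22, 40, 63, 73] ⇒ [28, 46, 69, 79]
  RvuV ATCC/0: at [12, 36, 49, 88, 99, 104, 132] ⇒ [12, 36, 49, 88, 99, 104, 132]

Pooled cuts: [12, 28, 36, 46, 49, 57, 69, 79, 88, 99, 104, 114, 119, 132]

Fragment lengths:
  [0,12): 12 bp
  [12,28): 16 bp
  [28,36): 8 bp
  [36,46): 10 bp
  [46,49): 3 bp
  [49,57): 8 bp
  [57,69): 12 bp
  [69,79): 10 bp
  [79,88): 9 bp
  [88,99): 11 bp
  [99,104): 5 bp
  [104,114): 10 bp
  [114,119): 5 bp
  [119,132): 13 bp
  [132,145): 13 bp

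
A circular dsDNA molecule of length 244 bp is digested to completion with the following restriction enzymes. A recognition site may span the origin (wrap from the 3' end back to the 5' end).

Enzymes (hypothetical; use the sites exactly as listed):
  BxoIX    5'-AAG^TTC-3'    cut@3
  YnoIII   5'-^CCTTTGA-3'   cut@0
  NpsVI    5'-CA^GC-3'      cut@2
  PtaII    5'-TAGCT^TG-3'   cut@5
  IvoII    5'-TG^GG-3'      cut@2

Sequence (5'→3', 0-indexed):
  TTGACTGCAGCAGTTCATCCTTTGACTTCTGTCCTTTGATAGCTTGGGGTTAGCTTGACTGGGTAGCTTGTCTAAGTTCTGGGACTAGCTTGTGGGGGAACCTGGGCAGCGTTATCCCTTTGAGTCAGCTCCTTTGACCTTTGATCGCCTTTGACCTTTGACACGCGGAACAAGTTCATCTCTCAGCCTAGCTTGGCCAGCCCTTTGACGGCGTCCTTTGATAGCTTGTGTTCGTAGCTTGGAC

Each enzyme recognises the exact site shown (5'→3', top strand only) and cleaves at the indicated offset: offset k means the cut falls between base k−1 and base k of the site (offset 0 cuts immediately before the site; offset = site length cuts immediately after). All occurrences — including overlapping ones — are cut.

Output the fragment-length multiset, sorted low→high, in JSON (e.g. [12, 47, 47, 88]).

Site scan:
  BxoIX (AAGTTC, off=3): starts [73, 171] → cuts [76, 174]
  YnoIII (CCTTTGA, off=0): starts [18, 32, 116, 130, 137, 147, 154, 201, 214] → cuts [18, 32, 116, 130, 137, 147, 154, 201, 214]
  NpsVI (CAGC, off=2): starts [7, 106, 125, 183, 197] → cuts [9, 108, 127, 185, 199]
  PtaII (TAGCTTG, off=5): starts [39, 50, 63, 85, 188, 221, 234] → cuts [44, 55, 68, 90, 193, 226, 239]
  IvoII (TGGG, off=2): starts [44, 59, 79, 92, 102] → cuts [46, 61, 81, 94, 104]

Pooled cuts: [9, 18, 32, 44, 46, 55, 61, 68, 76, 81, 90, 94, 104, 108, 116, 127, 130, 137, 147, 154, 174, 185, 193, 199, 201, 214, 226, 239]

Fragment lengths:
  9→18: 9 bp
  18→32: 14 bp
  32→44: 12 bp
  44→46: 2 bp
  46→55: 9 bp
  55→61: 6 bp
  61→68: 7 bp
  68→76: 8 bp
  76→81: 5 bp
  81→90: 9 bp
  90→94: 4 bp
  94→104: 10 bp
  104→108: 4 bp
  108→116: 8 bp
  116→127: 11 bp
  127→130: 3 bp
  130→137: 7 bp
  137→147: 10 bp
  147→154: 7 bp
  154→174: 20 bp
  174→185: 11 bp
  185→193: 8 bp
  193→199: 6 bp
  199→201: 2 bp
  201→214: 13 bp
  214→226: 12 bp
  226→239: 13 bp
  239→9 (wrap): 244-239+9 = 14 bp

[2,2,3,4,4,5,6,6,7,7,7,8,8,8,9,9,9,10,10,11,11,12,12,13,13,14,14,20]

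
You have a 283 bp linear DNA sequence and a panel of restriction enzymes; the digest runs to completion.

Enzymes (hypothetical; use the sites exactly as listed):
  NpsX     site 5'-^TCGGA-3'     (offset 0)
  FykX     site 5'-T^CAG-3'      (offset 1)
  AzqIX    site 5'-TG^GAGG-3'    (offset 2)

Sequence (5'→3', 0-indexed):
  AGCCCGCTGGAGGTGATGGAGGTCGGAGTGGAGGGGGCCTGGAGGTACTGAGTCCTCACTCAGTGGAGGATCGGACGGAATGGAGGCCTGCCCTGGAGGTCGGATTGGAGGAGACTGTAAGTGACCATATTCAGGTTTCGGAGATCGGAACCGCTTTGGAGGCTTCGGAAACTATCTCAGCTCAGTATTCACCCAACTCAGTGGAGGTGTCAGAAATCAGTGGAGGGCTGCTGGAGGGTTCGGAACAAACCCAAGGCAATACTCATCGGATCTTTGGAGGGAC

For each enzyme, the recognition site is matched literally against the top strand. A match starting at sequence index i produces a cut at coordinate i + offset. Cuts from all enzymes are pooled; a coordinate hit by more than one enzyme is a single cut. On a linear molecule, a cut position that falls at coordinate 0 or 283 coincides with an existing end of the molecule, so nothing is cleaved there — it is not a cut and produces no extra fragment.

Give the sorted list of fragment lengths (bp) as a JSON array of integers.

Site scan:
  NpsX TCGGA/0: at [22, 70, 99, 137, 144, 164, 239, 265] ⇒ [22, 70, 99, 137, 144, 164, 239, 265]
  FykX TCAG/1: at [59, 130, 176, 181, 197, 209, 216] ⇒ [60, 131, 177, 182, 198, 210, 217]
  AzqIX TGGAGG/2: at [7, 16, 28, 39, 63, 80, 93, 105, 156, 201, 220, 231, 274] ⇒ [9, 18, 30, 41, 65, 82, 95, 107, 158, 203, 222, 233, 276]

All cut coordinates (distinct, sorted): [9, 18, 22, 30, 41, 60, 65, 70, 82, 95, 99, 107, 131, 137, 144, 158, 164, 177, 182, 198, 203, 210, 217, 222, 233, 239, 265, 276]

Fragment lengths:
  [0,9): 9 bp
  [9,18): 9 bp
  [18,22): 4 bp
  [22,30): 8 bp
  [30,41): 11 bp
  [41,60): 19 bp
  [60,65): 5 bp
  [65,70): 5 bp
  [70,82): 12 bp
  [82,95): 13 bp
  [95,99): 4 bp
  [99,107): 8 bp
  [107,131): 24 bp
  [131,137): 6 bp
  [137,144): 7 bp
  [144,158): 14 bp
  [158,164): 6 bp
  [164,177): 13 bp
  [177,182): 5 bp
  [182,198): 16 bp
  [198,203): 5 bp
  [203,210): 7 bp
  [210,217): 7 bp
  [217,222): 5 bp
  [222,233): 11 bp
  [233,239): 6 bp
  [239,265): 26 bp
  [265,276): 11 bp
  [276,283): 7 bp

[4,4,5,5,5,5,5,6,6,6,7,7,7,7,8,8,9,9,11,11,11,12,13,13,14,16,19,24,26]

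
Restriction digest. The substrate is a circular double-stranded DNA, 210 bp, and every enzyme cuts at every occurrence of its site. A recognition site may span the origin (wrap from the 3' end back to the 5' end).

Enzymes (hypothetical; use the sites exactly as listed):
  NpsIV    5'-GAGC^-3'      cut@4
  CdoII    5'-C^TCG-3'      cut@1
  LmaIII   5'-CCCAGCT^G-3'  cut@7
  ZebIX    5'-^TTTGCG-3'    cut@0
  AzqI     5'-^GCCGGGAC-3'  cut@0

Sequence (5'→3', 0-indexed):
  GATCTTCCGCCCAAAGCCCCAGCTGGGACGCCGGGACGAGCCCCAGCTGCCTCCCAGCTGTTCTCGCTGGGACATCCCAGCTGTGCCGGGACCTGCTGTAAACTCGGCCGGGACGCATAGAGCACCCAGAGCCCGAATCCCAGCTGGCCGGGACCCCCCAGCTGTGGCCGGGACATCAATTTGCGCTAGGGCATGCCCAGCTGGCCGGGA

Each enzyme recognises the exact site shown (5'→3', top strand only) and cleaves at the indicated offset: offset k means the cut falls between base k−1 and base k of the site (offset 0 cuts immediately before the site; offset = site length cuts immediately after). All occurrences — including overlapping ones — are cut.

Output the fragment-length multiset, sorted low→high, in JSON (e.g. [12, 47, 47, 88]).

Site scan:
  NpsIV (GAGC, off=4): starts [37, 119, 128] → cuts [41, 123, 132]
  CdoII (CTCG, off=1): starts [62, 102] → cuts [63, 103]
  LmaIII (CCCAGCTG, off=7): starts [17, 41, 52, 75, 138, 156, 195] → cuts [24, 48, 59, 82, 145, 163, 202]
  ZebIX (TTTGCG, off=0): starts [179] → cuts [179]
  AzqI (GCCGGGAC, off=0): starts [29, 84, 106, 146, 166] → cuts [29, 84, 106, 146, 166]

Pooled cuts: [24, 29, 41, 48, 59, 63, 82, 84, 103, 106, 123, 132, 145, 146, 163, 166, 179, 202]

Fragment lengths:
  24→29: 5 bp
  29→41: 12 bp
  41→48: 7 bp
  48→59: 11 bp
  59→63: 4 bp
  63→82: 19 bp
  82→84: 2 bp
  84→103: 19 bp
  103→106: 3 bp
  106→123: 17 bp
  123→132: 9 bp
  132→145: 13 bp
  145→146: 1 bp
  146→163: 17 bp
  163→166: 3 bp
  166→179: 13 bp
  179→202: 23 bp
  202→24 (wrap): 210-202+24 = 32 bp

[1,2,3,3,4,5,7,9,11,12,13,13,17,17,19,19,23,32]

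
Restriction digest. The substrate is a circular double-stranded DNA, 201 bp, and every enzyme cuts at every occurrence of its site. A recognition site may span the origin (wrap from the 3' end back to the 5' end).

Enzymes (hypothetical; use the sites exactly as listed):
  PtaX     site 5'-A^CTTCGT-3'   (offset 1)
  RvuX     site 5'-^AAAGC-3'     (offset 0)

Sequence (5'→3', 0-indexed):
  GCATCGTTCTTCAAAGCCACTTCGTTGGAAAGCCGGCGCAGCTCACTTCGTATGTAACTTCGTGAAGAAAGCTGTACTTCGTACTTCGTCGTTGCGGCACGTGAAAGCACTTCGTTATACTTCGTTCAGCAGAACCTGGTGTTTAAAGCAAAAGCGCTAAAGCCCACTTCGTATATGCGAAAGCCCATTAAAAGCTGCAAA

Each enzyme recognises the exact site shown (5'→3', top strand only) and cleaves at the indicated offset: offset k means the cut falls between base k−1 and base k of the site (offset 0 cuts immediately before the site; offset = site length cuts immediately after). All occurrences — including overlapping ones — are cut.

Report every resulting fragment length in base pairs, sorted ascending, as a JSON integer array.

[6,6,7,7,8,8,8,9,9,10,10,11,12,13,15,17,20,25]

Per-enzyme occurrences:
  PtaX ACTTCGT/1: at [18, 44, 56, 75, 82, 108, 118, 165] ⇒ [19, 45, 57, 76, 83, 109, 119, 166]
  RvuX AAAGC/0: at [12, 28, 67, 103, 144, 150, 158, 179, 190, 198] ⇒ [12, 28, 67, 103, 144, 150, 158, 179, 190, 198]

Pooled cuts: [12, 19, 28, 45, 57, 67, 76, 83, 103, 109, 119, 144, 150, 158, 166, 179, 190, 198]

Fragments:
  12→19: 7 bp
  19→28: 9 bp
  28→45: 17 bp
  45→57: 12 bp
  57→67: 10 bp
  67→76: 9 bp
  76→83: 7 bp
  83→103: 20 bp
  103→109: 6 bp
  109→119: 10 bp
  119→144: 25 bp
  144→150: 6 bp
  150→158: 8 bp
  158→166: 8 bp
  166→179: 13 bp
  179→190: 11 bp
  190→198: 8 bp
  198→12 (wrap): 201-198+12 = 15 bp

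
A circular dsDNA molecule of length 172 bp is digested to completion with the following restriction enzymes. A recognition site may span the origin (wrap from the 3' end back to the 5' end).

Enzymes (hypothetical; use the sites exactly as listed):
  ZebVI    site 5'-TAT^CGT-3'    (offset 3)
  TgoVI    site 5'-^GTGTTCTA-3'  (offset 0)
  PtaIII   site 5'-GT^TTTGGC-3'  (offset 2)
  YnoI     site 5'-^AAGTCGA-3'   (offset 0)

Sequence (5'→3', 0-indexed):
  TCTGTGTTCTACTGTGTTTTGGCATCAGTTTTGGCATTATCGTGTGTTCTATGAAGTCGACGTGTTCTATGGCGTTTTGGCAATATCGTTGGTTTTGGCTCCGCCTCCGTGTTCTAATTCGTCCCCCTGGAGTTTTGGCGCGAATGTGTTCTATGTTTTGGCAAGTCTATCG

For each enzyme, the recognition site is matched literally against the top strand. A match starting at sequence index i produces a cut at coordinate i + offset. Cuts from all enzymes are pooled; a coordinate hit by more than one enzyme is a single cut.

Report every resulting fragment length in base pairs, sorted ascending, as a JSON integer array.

Per-enzyme occurrences:
  ZebVI TATCGT/3: at [37, 83, 167] ⇒ [40, 86, 170]
  TgoVI GTGTTCTA/0: at [3, 43, 61, 108, 145] ⇒ [3, 43, 61, 108, 145]
  PtaIII GTTTTGGC/2: at [15, 27, 73, 91, 131, 154] ⇒ [17, 29, 75, 93, 133, 156]
  YnoI AAGTCGA/0: at [53] ⇒ [53]

Pooled cuts: [3, 17, 29, 40, 43, 53, 61, 75, 86, 93, 108, 133, 145, 156, 170]

Fragments:
  3→17: 14 bp
  17→29: 12 bp
  29→40: 11 bp
  40→43: 3 bp
  43→53: 10 bp
  53→61: 8 bp
  61→75: 14 bp
  75→86: 11 bp
  86→93: 7 bp
  93→108: 15 bp
  108→133: 25 bp
  133→145: 12 bp
  145→156: 11 bp
  156→170: 14 bp
  170→3 (wrap): 172-170+3 = 5 bp

[3,5,7,8,10,11,11,11,12,12,14,14,14,15,25]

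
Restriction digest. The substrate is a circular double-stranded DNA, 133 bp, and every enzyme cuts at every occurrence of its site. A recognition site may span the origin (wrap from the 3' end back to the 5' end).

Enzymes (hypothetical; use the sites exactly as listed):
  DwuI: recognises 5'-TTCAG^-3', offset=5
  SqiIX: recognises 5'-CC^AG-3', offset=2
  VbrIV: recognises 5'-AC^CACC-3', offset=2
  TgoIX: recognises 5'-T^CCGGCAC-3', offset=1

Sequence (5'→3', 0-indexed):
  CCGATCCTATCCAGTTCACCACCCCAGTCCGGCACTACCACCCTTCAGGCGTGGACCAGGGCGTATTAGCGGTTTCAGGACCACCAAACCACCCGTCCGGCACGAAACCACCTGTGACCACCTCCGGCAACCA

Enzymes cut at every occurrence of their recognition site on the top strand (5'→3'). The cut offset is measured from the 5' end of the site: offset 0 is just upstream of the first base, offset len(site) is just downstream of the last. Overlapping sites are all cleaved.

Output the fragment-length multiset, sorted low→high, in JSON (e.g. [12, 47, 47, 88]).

Scan for sites:
  DwuI TTCAG/5: at [43, 73] ⇒ [48, 78]
  SqiIX CCAG/2: at [10, 23, 55] ⇒ [12, 25, 57]
  VbrIV ACCACC/2: at [17, 36, 79, 87, 106, 116, 129] ⇒ [19, 38, 81, 89, 108, 118, 131]
  TgoIX TCCGGCAC/1: at [27, 95] ⇒ [28, 96]

All cut coordinates (distinct, sorted): [12, 19, 25, 28, 38, 48, 57, 78, 81, 89, 96, 108, 118, 131]

Fragment lengths:
  12→19: 7 bp
  19→25: 6 bp
  25→28: 3 bp
  28→38: 10 bp
  38→48: 10 bp
  48→57: 9 bp
  57→78: 21 bp
  78→81: 3 bp
  81→89: 8 bp
  89→96: 7 bp
  96→108: 12 bp
  108→118: 10 bp
  118→131: 13 bp
  131→12 (wrap): 133-131+12 = 14 bp

[3,3,6,7,7,8,9,10,10,10,12,13,14,21]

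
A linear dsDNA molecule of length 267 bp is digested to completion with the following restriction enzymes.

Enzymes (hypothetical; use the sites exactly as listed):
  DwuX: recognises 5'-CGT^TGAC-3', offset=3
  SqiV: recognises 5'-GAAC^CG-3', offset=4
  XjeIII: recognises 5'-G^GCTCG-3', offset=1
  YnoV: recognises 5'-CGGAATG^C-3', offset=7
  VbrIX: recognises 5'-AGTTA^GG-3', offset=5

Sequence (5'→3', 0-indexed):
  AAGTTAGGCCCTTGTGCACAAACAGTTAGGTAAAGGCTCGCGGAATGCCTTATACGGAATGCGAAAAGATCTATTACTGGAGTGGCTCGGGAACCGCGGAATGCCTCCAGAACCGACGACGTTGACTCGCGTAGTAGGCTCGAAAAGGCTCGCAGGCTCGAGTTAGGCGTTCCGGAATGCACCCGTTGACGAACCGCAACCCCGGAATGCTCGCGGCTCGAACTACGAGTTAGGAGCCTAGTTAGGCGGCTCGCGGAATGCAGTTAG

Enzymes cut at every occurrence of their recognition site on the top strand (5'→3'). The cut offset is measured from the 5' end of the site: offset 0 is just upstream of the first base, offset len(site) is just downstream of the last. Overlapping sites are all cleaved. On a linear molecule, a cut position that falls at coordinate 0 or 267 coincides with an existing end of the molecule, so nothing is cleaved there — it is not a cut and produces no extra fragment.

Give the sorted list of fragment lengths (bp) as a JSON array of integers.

[4,6,6,7,7,7,8,8,9,9,10,10,10,10,12,12,12,14,14,15,15,17,22,23]

Site scan:
  DwuX CGTTGAC/3: at [119, 183] ⇒ [122, 186]
  SqiV GAACCG/4: at [90, 109, 190] ⇒ [94, 113, 194]
  XjeIII GGCTCG/1: at [34, 83, 136, 146, 154, 214, 247] ⇒ [35, 84, 137, 147, 155, 215, 248]
  YnoV CGGAATGC/7: at [40, 54, 96, 172, 202, 253] ⇒ [47, 61, 103, 179, 209, 260]
  VbrIX AGTTAGG/5: at [1, 23, 160, 227, 239] ⇒ [6, 28, 165, 232, 244]

All cut coordinates (distinct, sorted): [6, 28, 35, 47, 61, 84, 94, 103, 113, 122, 137, 147, 155, 165, 179, 186, 194, 209, 215, 232, 244, 248, 260]

Fragment lengths:
  [0,6): 6 bp
  [6,28): 22 bp
  [28,35): 7 bp
  [35,47): 12 bp
  [47,61): 14 bp
  [61,84): 23 bp
  [84,94): 10 bp
  [94,103): 9 bp
  [103,113): 10 bp
  [113,122): 9 bp
  [122,137): 15 bp
  [137,147): 10 bp
  [147,155): 8 bp
  [155,165): 10 bp
  [165,179): 14 bp
  [179,186): 7 bp
  [186,194): 8 bp
  [194,209): 15 bp
  [209,215): 6 bp
  [215,232): 17 bp
  [232,244): 12 bp
  [244,248): 4 bp
  [248,260): 12 bp
  [260,267): 7 bp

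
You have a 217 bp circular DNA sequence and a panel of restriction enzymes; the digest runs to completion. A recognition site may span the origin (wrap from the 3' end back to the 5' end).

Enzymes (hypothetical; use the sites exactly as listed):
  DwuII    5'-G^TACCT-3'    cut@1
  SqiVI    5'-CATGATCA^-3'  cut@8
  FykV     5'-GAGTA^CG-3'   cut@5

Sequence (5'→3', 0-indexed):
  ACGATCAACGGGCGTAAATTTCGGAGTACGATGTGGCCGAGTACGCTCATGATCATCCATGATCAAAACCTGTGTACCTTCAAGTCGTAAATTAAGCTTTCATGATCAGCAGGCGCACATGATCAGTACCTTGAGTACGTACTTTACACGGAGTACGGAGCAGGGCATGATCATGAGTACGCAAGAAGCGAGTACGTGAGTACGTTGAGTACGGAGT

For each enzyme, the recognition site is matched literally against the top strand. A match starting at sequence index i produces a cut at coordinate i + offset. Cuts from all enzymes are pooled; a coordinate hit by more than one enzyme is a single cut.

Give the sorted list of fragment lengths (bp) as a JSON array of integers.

Per-enzyme occurrences:
  DwuII GTACCT/1: at [73, 125] ⇒ [74, 126]
  SqiVI CATGATCA/8: at [47, 57, 100, 117, 165] ⇒ [55, 65, 108, 125, 173]
  FykV GAGTACG/5: at [23, 38, 132, 150, 174, 189, 197, 206, 213] ⇒ [1, 28, 43, 137, 155, 179, 194, 202, 211]

Pooled cuts: [1, 28, 43, 55, 65, 74, 108, 125, 126, 137, 155, 173, 179, 194, 202, 211]

Fragments:
  1→28: 27 bp
  28→43: 15 bp
  43→55: 12 bp
  55→65: 10 bp
  65→74: 9 bp
  74→108: 34 bp
  108→125: 17 bp
  125→126: 1 bp
  126→137: 11 bp
  137→155: 18 bp
  155→173: 18 bp
  173→179: 6 bp
  179→194: 15 bp
  194→202: 8 bp
  202→211: 9 bp
  211→1 (wrap): 217-211+1 = 7 bp

[1,6,7,8,9,9,10,11,12,15,15,17,18,18,27,34]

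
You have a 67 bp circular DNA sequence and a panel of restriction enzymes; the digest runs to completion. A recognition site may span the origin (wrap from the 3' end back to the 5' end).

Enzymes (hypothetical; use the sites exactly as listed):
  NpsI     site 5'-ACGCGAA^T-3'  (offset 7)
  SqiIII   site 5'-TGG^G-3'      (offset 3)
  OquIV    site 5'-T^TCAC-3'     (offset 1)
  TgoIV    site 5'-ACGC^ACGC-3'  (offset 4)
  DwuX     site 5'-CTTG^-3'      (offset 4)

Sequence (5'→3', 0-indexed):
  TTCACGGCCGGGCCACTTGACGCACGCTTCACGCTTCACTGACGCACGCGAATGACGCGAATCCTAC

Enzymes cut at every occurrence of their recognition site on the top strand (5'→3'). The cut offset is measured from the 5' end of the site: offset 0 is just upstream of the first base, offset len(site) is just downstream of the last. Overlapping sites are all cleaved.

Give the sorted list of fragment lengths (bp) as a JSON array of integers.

Scan for sites:
  NpsI (ACGCGAAT, off=7): starts [45, 54] → cuts [52, 61]
  SqiIII (TGGG, off=3): no sites
  OquIV (TTCAC, off=1): starts [0, 27, 34] → cuts [1, 28, 35]
  TgoIV (ACGCACGC, off=4): starts [19, 41] → cuts [23, 45]
  DwuX (CTTG, off=4): starts [15] → cuts [19]

All cut coordinates (distinct, sorted): [1, 19, 23, 28, 35, 45, 52, 61]

Fragment lengths:
  1→19: 18 bp
  19→23: 4 bp
  23→28: 5 bp
  28→35: 7 bp
  35→45: 10 bp
  45→52: 7 bp
  52→61: 9 bp
  61→1 (wrap): 67-61+1 = 7 bp

[4,5,7,7,7,9,10,18]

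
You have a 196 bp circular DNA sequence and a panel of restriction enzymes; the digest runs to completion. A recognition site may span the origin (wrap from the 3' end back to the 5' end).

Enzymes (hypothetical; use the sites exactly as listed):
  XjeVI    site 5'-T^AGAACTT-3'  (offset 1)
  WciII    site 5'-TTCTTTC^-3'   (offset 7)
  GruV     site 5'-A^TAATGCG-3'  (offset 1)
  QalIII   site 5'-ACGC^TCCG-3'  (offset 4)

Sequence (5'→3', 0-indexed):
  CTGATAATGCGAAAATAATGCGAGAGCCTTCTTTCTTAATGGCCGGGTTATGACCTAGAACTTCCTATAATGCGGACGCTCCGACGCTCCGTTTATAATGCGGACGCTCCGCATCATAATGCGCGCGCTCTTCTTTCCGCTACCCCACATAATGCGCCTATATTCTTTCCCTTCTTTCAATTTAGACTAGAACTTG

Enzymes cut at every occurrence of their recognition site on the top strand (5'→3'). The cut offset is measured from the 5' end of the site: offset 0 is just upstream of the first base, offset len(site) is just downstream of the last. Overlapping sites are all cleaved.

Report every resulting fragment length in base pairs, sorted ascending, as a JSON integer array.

[8,8,9,9,10,11,11,12,12,12,12,20,20,21,21]

Site scan:
  XjeVI (TAGAACTT, off=1): starts [55, 187] → cuts [56, 188]
  WciII (TTCTTTC, off=7): starts [28, 130, 162, 171] → cuts [35, 137, 169, 178]
  GruV (ATAATGCG, off=1): starts [3, 14, 66, 94, 115, 148] → cuts [4, 15, 67, 95, 116, 149]
  QalIII (ACGCTCCG, off=4): starts [75, 83, 103] → cuts [79, 87, 107]

All cut coordinates (distinct, sorted): [4, 15, 35, 56, 67, 79, 87, 95, 107, 116, 137, 149, 169, 178, 188]

Fragments:
  4→15: 11 bp
  15→35: 20 bp
  35→56: 21 bp
  56→67: 11 bp
  67→79: 12 bp
  79→87: 8 bp
  87→95: 8 bp
  95→107: 12 bp
  107→116: 9 bp
  116→137: 21 bp
  137→149: 12 bp
  149→169: 20 bp
  169→178: 9 bp
  178→188: 10 bp
  188→4 (wrap): 196-188+4 = 12 bp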